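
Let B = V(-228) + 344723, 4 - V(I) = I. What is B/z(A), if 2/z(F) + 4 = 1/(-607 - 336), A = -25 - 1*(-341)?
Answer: -1301515215/1886 ≈ -6.9009e+5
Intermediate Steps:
A = 316 (A = -25 + 341 = 316)
V(I) = 4 - I
z(F) = -1886/3773 (z(F) = 2/(-4 + 1/(-607 - 336)) = 2/(-4 + 1/(-943)) = 2/(-4 - 1/943) = 2/(-3773/943) = 2*(-943/3773) = -1886/3773)
B = 344955 (B = (4 - 1*(-228)) + 344723 = (4 + 228) + 344723 = 232 + 344723 = 344955)
B/z(A) = 344955/(-1886/3773) = 344955*(-3773/1886) = -1301515215/1886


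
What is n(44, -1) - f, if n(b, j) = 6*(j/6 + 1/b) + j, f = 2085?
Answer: -45911/22 ≈ -2086.9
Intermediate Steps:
n(b, j) = 2*j + 6/b (n(b, j) = 6*(j*(⅙) + 1/b) + j = 6*(j/6 + 1/b) + j = 6*(1/b + j/6) + j = (j + 6/b) + j = 2*j + 6/b)
n(44, -1) - f = (2*(-1) + 6/44) - 1*2085 = (-2 + 6*(1/44)) - 2085 = (-2 + 3/22) - 2085 = -41/22 - 2085 = -45911/22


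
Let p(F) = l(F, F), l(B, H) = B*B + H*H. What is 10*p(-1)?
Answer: 20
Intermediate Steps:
l(B, H) = B² + H²
p(F) = 2*F² (p(F) = F² + F² = 2*F²)
10*p(-1) = 10*(2*(-1)²) = 10*(2*1) = 10*2 = 20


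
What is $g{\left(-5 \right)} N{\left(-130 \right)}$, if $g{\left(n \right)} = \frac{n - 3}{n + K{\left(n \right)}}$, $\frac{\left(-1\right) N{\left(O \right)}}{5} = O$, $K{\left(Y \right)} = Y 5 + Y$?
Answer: $\frac{1040}{7} \approx 148.57$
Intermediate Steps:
$K{\left(Y \right)} = 6 Y$ ($K{\left(Y \right)} = 5 Y + Y = 6 Y$)
$N{\left(O \right)} = - 5 O$
$g{\left(n \right)} = \frac{-3 + n}{7 n}$ ($g{\left(n \right)} = \frac{n - 3}{n + 6 n} = \frac{-3 + n}{7 n}$)
$g{\left(-5 \right)} N{\left(-130 \right)} = \frac{-3 - 5}{7 \left(-5\right)} \left(\left(-5\right) \left(-130\right)\right) = \frac{1}{7} \left(- \frac{1}{5}\right) \left(-8\right) 650 = \frac{8}{35} \cdot 650 = \frac{1040}{7}$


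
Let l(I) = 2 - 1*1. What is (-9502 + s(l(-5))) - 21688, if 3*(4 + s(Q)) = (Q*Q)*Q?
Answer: -93581/3 ≈ -31194.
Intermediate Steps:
l(I) = 1 (l(I) = 2 - 1 = 1)
s(Q) = -4 + Q³/3 (s(Q) = -4 + ((Q*Q)*Q)/3 = -4 + (Q²*Q)/3 = -4 + Q³/3)
(-9502 + s(l(-5))) - 21688 = (-9502 + (-4 + (⅓)*1³)) - 21688 = (-9502 + (-4 + (⅓)*1)) - 21688 = (-9502 + (-4 + ⅓)) - 21688 = (-9502 - 11/3) - 21688 = -28517/3 - 21688 = -93581/3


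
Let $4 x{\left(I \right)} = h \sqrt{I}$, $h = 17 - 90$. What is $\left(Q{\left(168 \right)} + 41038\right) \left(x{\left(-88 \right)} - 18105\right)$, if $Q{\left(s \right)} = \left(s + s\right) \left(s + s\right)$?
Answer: $-2786975070 - 5618591 i \sqrt{22} \approx -2.787 \cdot 10^{9} - 2.6354 \cdot 10^{7} i$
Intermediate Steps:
$Q{\left(s \right)} = 4 s^{2}$ ($Q{\left(s \right)} = 2 s 2 s = 4 s^{2}$)
$h = -73$ ($h = 17 - 90 = -73$)
$x{\left(I \right)} = - \frac{73 \sqrt{I}}{4}$ ($x{\left(I \right)} = \frac{\left(-73\right) \sqrt{I}}{4} = - \frac{73 \sqrt{I}}{4}$)
$\left(Q{\left(168 \right)} + 41038\right) \left(x{\left(-88 \right)} - 18105\right) = \left(4 \cdot 168^{2} + 41038\right) \left(- \frac{73 \sqrt{-88}}{4} - 18105\right) = \left(4 \cdot 28224 + 41038\right) \left(- \frac{73 \cdot 2 i \sqrt{22}}{4} - 18105\right) = \left(112896 + 41038\right) \left(- \frac{73 i \sqrt{22}}{2} - 18105\right) = 153934 \left(-18105 - \frac{73 i \sqrt{22}}{2}\right) = -2786975070 - 5618591 i \sqrt{22}$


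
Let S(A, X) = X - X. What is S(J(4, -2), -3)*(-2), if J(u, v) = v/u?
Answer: 0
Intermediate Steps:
S(A, X) = 0
S(J(4, -2), -3)*(-2) = 0*(-2) = 0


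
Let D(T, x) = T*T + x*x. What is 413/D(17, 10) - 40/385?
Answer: 28689/29953 ≈ 0.95780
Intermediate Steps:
D(T, x) = T² + x²
413/D(17, 10) - 40/385 = 413/(17² + 10²) - 40/385 = 413/(289 + 100) - 40*1/385 = 413/389 - 8/77 = 28689/29953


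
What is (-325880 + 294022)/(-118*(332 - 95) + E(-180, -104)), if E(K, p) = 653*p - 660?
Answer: 15929/48269 ≈ 0.33000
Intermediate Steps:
E(K, p) = -660 + 653*p
(-325880 + 294022)/(-118*(332 - 95) + E(-180, -104)) = (-325880 + 294022)/(-118*(332 - 95) + (-660 + 653*(-104))) = -31858/(-118*237 + (-660 - 67912)) = -31858/(-27966 - 68572) = -31858/(-96538) = -31858*(-1/96538) = 15929/48269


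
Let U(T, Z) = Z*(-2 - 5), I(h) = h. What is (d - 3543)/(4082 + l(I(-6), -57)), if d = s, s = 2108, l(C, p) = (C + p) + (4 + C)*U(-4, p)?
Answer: -1435/3221 ≈ -0.44551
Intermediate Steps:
U(T, Z) = -7*Z (U(T, Z) = Z*(-7) = -7*Z)
l(C, p) = C + p - 7*p*(4 + C) (l(C, p) = (C + p) + (4 + C)*(-7*p) = (C + p) - 7*p*(4 + C) = C + p - 7*p*(4 + C))
d = 2108
(d - 3543)/(4082 + l(I(-6), -57)) = (2108 - 3543)/(4082 + (-6 - 27*(-57) - 7*(-6)*(-57))) = -1435/(4082 + (-6 + 1539 - 2394)) = -1435/(4082 - 861) = -1435/3221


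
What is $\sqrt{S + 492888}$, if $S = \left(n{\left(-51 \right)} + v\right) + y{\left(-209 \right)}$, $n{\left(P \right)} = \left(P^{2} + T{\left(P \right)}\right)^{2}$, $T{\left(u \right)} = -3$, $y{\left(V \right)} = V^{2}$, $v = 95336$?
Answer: $\sqrt{7381509} \approx 2716.9$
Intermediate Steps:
$n{\left(P \right)} = \left(-3 + P^{2}\right)^{2}$ ($n{\left(P \right)} = \left(P^{2} - 3\right)^{2} = \left(-3 + P^{2}\right)^{2}$)
$S = 6888621$ ($S = \left(\left(-3 + \left(-51\right)^{2}\right)^{2} + 95336\right) + \left(-209\right)^{2} = \left(\left(-3 + 2601\right)^{2} + 95336\right) + 43681 = \left(2598^{2} + 95336\right) + 43681 = \left(6749604 + 95336\right) + 43681 = 6844940 + 43681 = 6888621$)
$\sqrt{S + 492888} = \sqrt{6888621 + 492888} = \sqrt{7381509}$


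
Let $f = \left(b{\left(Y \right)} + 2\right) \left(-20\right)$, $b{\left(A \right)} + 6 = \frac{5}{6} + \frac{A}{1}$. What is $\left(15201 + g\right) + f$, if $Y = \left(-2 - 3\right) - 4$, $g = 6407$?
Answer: $\frac{65554}{3} \approx 21851.0$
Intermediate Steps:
$Y = -9$ ($Y = -5 - 4 = -9$)
$b{\left(A \right)} = - \frac{31}{6} + A$ ($b{\left(A \right)} = -6 + \left(\frac{5}{6} + \frac{A}{1}\right) = -6 + \left(5 \cdot \frac{1}{6} + A 1\right) = -6 + \left(\frac{5}{6} + A\right) = - \frac{31}{6} + A$)
$f = \frac{730}{3}$ ($f = \left(\left(- \frac{31}{6} - 9\right) + 2\right) \left(-20\right) = \left(- \frac{85}{6} + 2\right) \left(-20\right) = \left(- \frac{73}{6}\right) \left(-20\right) = \frac{730}{3} \approx 243.33$)
$\left(15201 + g\right) + f = \left(15201 + 6407\right) + \frac{730}{3} = 21608 + \frac{730}{3} = \frac{65554}{3}$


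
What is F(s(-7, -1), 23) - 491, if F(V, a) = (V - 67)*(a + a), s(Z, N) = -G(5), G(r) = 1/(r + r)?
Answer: -17888/5 ≈ -3577.6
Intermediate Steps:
G(r) = 1/(2*r)
s(Z, N) = -⅒ (s(Z, N) = -1/(2*5) = -1*⅒ = -⅒)
F(V, a) = 2*a*(-67 + V) (F(V, a) = (-67 + V)*(2*a) = 2*a*(-67 + V))
F(s(-7, -1), 23) - 491 = 2*23*(-67 - ⅒) - 491 = 2*23*(-671/10) - 491 = -15433/5 - 491 = -17888/5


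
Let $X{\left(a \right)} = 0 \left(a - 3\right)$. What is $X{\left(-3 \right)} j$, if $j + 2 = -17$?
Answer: $0$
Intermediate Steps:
$X{\left(a \right)} = 0$ ($X{\left(a \right)} = 0 \left(-3 + a\right) = 0$)
$j = -19$ ($j = -2 - 17 = -19$)
$X{\left(-3 \right)} j = 0 \left(-19\right) = 0$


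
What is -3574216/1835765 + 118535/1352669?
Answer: -4617128778229/2483182406785 ≈ -1.8594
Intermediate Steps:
-3574216/1835765 + 118535/1352669 = -4617128778229/2483182406785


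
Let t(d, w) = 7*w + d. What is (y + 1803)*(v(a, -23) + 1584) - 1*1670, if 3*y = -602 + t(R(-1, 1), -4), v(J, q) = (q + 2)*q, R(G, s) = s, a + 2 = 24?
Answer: 3291750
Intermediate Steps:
a = 22 (a = -2 + 24 = 22)
v(J, q) = q*(2 + q) (v(J, q) = (2 + q)*q = q*(2 + q))
t(d, w) = d + 7*w
y = -629/3 (y = (-602 + (1 + 7*(-4)))/3 = (-602 + (1 - 28))/3 = (-602 - 27)/3 = (⅓)*(-629) = -629/3 ≈ -209.67)
(y + 1803)*(v(a, -23) + 1584) - 1*1670 = (-629/3 + 1803)*(-23*(2 - 23) + 1584) - 1*1670 = 4780*(-23*(-21) + 1584)/3 - 1670 = 4780*(483 + 1584)/3 - 1670 = (4780/3)*2067 - 1670 = 3293420 - 1670 = 3291750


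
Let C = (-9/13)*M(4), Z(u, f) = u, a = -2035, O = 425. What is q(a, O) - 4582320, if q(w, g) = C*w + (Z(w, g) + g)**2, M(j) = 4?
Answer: -25799600/13 ≈ -1.9846e+6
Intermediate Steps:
C = -36/13 (C = (-9/13)*4 = ((1/13)*(-9))*4 = -9/13*4 = -36/13 ≈ -2.7692)
q(w, g) = (g + w)**2 - 36*w/13 (q(w, g) = -36*w/13 + (w + g)**2 = -36*w/13 + (g + w)**2 = (g + w)**2 - 36*w/13)
q(a, O) - 4582320 = ((425 - 2035)**2 - 36/13*(-2035)) - 4582320 = ((-1610)**2 + 73260/13) - 4582320 = (2592100 + 73260/13) - 4582320 = 33770560/13 - 4582320 = -25799600/13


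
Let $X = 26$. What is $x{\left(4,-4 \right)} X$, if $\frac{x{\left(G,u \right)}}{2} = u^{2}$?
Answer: $832$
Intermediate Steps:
$x{\left(G,u \right)} = 2 u^{2}$
$x{\left(4,-4 \right)} X = 2 \left(-4\right)^{2} \cdot 26 = 2 \cdot 16 \cdot 26 = 32 \cdot 26 = 832$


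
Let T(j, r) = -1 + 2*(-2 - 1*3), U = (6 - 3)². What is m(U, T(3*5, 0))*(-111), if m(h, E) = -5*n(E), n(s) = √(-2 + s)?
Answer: 555*I*√13 ≈ 2001.1*I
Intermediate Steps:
U = 9 (U = 3² = 9)
T(j, r) = -11 (T(j, r) = -1 + 2*(-2 - 3) = -1 + 2*(-5) = -1 - 10 = -11)
m(h, E) = -5*√(-2 + E)
m(U, T(3*5, 0))*(-111) = -5*√(-2 - 11)*(-111) = -5*I*√13*(-111) = 555*I*√13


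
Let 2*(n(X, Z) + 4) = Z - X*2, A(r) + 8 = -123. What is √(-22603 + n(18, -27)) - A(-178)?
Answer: 131 + I*√90554/2 ≈ 131.0 + 150.46*I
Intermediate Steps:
A(r) = -131 (A(r) = -8 - 123 = -131)
n(X, Z) = -4 + Z/2 - X (n(X, Z) = -4 + (Z - X*2)/2 = -4 + (Z - 2*X)/2 = -4 + (Z/2 - X) = -4 + Z/2 - X)
√(-22603 + n(18, -27)) - A(-178) = √(-22603 + (-4 + (½)*(-27) - 1*18)) - 1*(-131) = √(-22603 + (-4 - 27/2 - 18)) + 131 = √(-22603 - 71/2) + 131 = √(-45277/2) + 131 = I*√90554/2 + 131 = 131 + I*√90554/2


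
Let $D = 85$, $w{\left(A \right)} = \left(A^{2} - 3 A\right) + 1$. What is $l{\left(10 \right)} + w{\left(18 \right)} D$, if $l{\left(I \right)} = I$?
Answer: $23045$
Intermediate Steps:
$w{\left(A \right)} = 1 + A^{2} - 3 A$
$l{\left(10 \right)} + w{\left(18 \right)} D = 10 + \left(1 + 18^{2} - 54\right) 85 = 10 + \left(1 + 324 - 54\right) 85 = 10 + 271 \cdot 85 = 10 + 23035 = 23045$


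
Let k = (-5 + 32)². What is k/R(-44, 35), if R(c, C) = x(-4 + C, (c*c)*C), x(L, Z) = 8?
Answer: 729/8 ≈ 91.125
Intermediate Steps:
R(c, C) = 8
k = 729 (k = 27² = 729)
k/R(-44, 35) = 729/8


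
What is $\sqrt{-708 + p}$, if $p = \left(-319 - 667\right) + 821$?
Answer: $3 i \sqrt{97} \approx 29.547 i$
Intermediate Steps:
$p = -165$ ($p = -986 + 821 = -165$)
$\sqrt{-708 + p} = \sqrt{-708 - 165} = \sqrt{-873} = 3 i \sqrt{97}$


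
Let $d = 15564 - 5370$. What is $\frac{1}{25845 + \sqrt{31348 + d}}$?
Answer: $\frac{25845}{667922483} - \frac{\sqrt{41542}}{667922483} \approx 3.8389 \cdot 10^{-5}$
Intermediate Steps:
$d = 10194$
$\frac{1}{25845 + \sqrt{31348 + d}} = \frac{1}{25845 + \sqrt{31348 + 10194}} = \frac{1}{25845 + \sqrt{41542}}$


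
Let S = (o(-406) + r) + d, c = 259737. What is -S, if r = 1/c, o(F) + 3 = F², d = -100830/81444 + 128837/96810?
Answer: -1562801400474106601/9481114343855 ≈ -1.6483e+5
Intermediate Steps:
d = 30485347/328524735 (d = -100830*1/81444 + 128837*(1/96810) = -16805/13574 + 128837/96810 = 30485347/328524735 ≈ 0.092795)
o(F) = -3 + F²
r = 1/259737 ≈ 3.8501e-6
S = 1562801400474106601/9481114343855 (S = ((-3 + (-406)²) + 1/259737) + 30485347/328524735 = ((-3 + 164836) + 1/259737) + 30485347/328524735 = (164833 + 1/259737) + 30485347/328524735 = 42813228922/259737 + 30485347/328524735 = 1562801400474106601/9481114343855 ≈ 1.6483e+5)
-S = -1*1562801400474106601/9481114343855 = -1562801400474106601/9481114343855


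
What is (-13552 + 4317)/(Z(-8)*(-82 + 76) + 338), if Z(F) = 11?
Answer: -9235/272 ≈ -33.952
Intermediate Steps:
(-13552 + 4317)/(Z(-8)*(-82 + 76) + 338) = (-13552 + 4317)/(11*(-82 + 76) + 338) = -9235/(11*(-6) + 338) = -9235/(-66 + 338) = -9235/272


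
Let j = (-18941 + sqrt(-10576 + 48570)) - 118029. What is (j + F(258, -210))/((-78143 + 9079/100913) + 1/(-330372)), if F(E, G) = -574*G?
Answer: 547756970919480/2605193164899473 - 366727125996*sqrt(314)/2605193164899473 ≈ 0.20776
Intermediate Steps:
j = -136970 + 11*sqrt(314) (j = (-18941 + sqrt(37994)) - 118029 = (-18941 + 11*sqrt(314)) - 118029 = -136970 + 11*sqrt(314) ≈ -1.3678e+5)
(j + F(258, -210))/((-78143 + 9079/100913) + 1/(-330372)) = ((-136970 + 11*sqrt(314)) - 574*(-210))/((-78143 + 9079/100913) + 1/(-330372)) = ((-136970 + 11*sqrt(314)) + 120540)/((-78143 + 9079*(1/100913)) - 1/330372) = (-16430 + 11*sqrt(314))/((-78143 + 9079/100913) - 1/330372) = (-16430 + 11*sqrt(314))/(-7885635480/100913 - 1/330372) = (-16430 + 11*sqrt(314))/(-2605193164899473/33338829636) = (-16430 + 11*sqrt(314))*(-33338829636/2605193164899473) = 547756970919480/2605193164899473 - 366727125996*sqrt(314)/2605193164899473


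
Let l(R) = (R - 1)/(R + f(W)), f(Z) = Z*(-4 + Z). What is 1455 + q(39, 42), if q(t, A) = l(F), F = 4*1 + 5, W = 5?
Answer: 10189/7 ≈ 1455.6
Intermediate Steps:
F = 9 (F = 4 + 5 = 9)
l(R) = (-1 + R)/(5 + R) (l(R) = (R - 1)/(R + 5*(-4 + 5)) = (-1 + R)/(R + 5*1) = (-1 + R)/(R + 5) = (-1 + R)/(5 + R))
q(t, A) = 4/7 (q(t, A) = (-1 + 9)/(5 + 9) = 8/14 = (1/14)*8 = 4/7)
1455 + q(39, 42) = 1455 + 4/7 = 10189/7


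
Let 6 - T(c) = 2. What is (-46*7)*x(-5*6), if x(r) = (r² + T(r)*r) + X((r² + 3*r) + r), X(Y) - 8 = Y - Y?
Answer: -253736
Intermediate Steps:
T(c) = 4 (T(c) = 6 - 1*2 = 6 - 2 = 4)
X(Y) = 8 (X(Y) = 8 + (Y - Y) = 8 + 0 = 8)
x(r) = 8 + r² + 4*r (x(r) = (r² + 4*r) + 8 = 8 + r² + 4*r)
(-46*7)*x(-5*6) = (-46*7)*(8 + (-5*6)² + 4*(-5*6)) = -322*(8 + (-30)² + 4*(-30)) = -322*(8 + 900 - 120) = -322*788 = -253736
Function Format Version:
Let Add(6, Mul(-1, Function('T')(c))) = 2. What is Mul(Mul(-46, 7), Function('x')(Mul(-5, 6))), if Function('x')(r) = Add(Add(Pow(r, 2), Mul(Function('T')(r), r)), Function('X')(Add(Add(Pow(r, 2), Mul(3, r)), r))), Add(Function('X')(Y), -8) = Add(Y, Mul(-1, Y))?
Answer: -253736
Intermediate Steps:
Function('T')(c) = 4 (Function('T')(c) = Add(6, Mul(-1, 2)) = Add(6, -2) = 4)
Function('X')(Y) = 8 (Function('X')(Y) = Add(8, Add(Y, Mul(-1, Y))) = Add(8, 0) = 8)
Function('x')(r) = Add(8, Pow(r, 2), Mul(4, r)) (Function('x')(r) = Add(Add(Pow(r, 2), Mul(4, r)), 8) = Add(8, Pow(r, 2), Mul(4, r)))
Mul(Mul(-46, 7), Function('x')(Mul(-5, 6))) = Mul(Mul(-46, 7), Add(8, Pow(Mul(-5, 6), 2), Mul(4, Mul(-5, 6)))) = Mul(-322, Add(8, Pow(-30, 2), Mul(4, -30))) = Mul(-322, Add(8, 900, -120)) = Mul(-322, 788) = -253736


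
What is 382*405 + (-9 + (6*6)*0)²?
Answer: 154791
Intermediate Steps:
382*405 + (-9 + (6*6)*0)² = 154710 + (-9 + 36*0)² = 154710 + (-9 + 0)² = 154710 + (-9)² = 154710 + 81 = 154791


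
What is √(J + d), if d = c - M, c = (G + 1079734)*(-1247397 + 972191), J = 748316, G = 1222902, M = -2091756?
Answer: 16*I*√2475376574 ≈ 7.9605e+5*I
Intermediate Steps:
c = -633699243016 (c = (1222902 + 1079734)*(-1247397 + 972191) = 2302636*(-275206) = -633699243016)
d = -633697151260 (d = -633699243016 - 1*(-2091756) = -633699243016 + 2091756 = -633697151260)
√(J + d) = √(748316 - 633697151260) = √(-633696402944) = 16*I*√2475376574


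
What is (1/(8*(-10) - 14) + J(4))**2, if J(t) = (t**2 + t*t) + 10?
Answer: 15578809/8836 ≈ 1763.1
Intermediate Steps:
J(t) = 10 + 2*t**2 (J(t) = (t**2 + t**2) + 10 = 2*t**2 + 10 = 10 + 2*t**2)
(1/(8*(-10) - 14) + J(4))**2 = (1/(8*(-10) - 14) + (10 + 2*4**2))**2 = (1/(-80 - 14) + (10 + 2*16))**2 = (1/(-94) + (10 + 32))**2 = (-1/94 + 42)**2 = (3947/94)**2 = 15578809/8836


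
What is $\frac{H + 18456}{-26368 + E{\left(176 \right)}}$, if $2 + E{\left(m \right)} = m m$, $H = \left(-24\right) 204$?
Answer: $\frac{6780}{2303} \approx 2.944$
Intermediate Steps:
$H = -4896$
$E{\left(m \right)} = -2 + m^{2}$ ($E{\left(m \right)} = -2 + m m = -2 + m^{2}$)
$\frac{H + 18456}{-26368 + E{\left(176 \right)}} = \frac{-4896 + 18456}{-26368 - \left(2 - 176^{2}\right)} = \frac{13560}{-26368 + \left(-2 + 30976\right)} = \frac{13560}{-26368 + 30974} = \frac{13560}{4606} = 13560 \cdot \frac{1}{4606} = \frac{6780}{2303}$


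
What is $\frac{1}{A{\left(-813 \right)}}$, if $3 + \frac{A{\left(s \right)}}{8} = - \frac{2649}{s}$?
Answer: $\frac{271}{560} \approx 0.48393$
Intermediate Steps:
$A{\left(s \right)} = -24 - \frac{21192}{s}$ ($A{\left(s \right)} = -24 + 8 \left(- \frac{2649}{s}\right) = -24 - \frac{21192}{s}$)
$\frac{1}{A{\left(-813 \right)}} = \frac{1}{-24 - \frac{21192}{-813}} = \frac{1}{-24 - - \frac{7064}{271}} = \frac{1}{-24 + \frac{7064}{271}} = \frac{1}{\frac{560}{271}} = \frac{271}{560}$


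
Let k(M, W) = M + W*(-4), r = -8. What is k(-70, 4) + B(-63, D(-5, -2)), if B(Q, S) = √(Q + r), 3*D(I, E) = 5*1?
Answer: -86 + I*√71 ≈ -86.0 + 8.4261*I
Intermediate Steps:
D(I, E) = 5/3 (D(I, E) = (5*1)/3 = (⅓)*5 = 5/3)
B(Q, S) = √(-8 + Q) (B(Q, S) = √(Q - 8) = √(-8 + Q))
k(M, W) = M - 4*W
k(-70, 4) + B(-63, D(-5, -2)) = (-70 - 4*4) + √(-8 - 63) = (-70 - 16) + √(-71) = -86 + I*√71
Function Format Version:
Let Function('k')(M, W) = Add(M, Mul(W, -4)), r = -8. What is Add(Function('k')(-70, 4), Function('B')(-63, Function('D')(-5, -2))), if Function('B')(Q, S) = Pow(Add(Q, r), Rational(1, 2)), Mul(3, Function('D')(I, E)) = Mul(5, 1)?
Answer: Add(-86, Mul(I, Pow(71, Rational(1, 2)))) ≈ Add(-86.000, Mul(8.4261, I))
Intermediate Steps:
Function('D')(I, E) = Rational(5, 3) (Function('D')(I, E) = Mul(Rational(1, 3), Mul(5, 1)) = Mul(Rational(1, 3), 5) = Rational(5, 3))
Function('B')(Q, S) = Pow(Add(-8, Q), Rational(1, 2)) (Function('B')(Q, S) = Pow(Add(Q, -8), Rational(1, 2)) = Pow(Add(-8, Q), Rational(1, 2)))
Function('k')(M, W) = Add(M, Mul(-4, W))
Add(Function('k')(-70, 4), Function('B')(-63, Function('D')(-5, -2))) = Add(Add(-70, Mul(-4, 4)), Pow(Add(-8, -63), Rational(1, 2))) = Add(Add(-70, -16), Pow(-71, Rational(1, 2))) = Add(-86, Mul(I, Pow(71, Rational(1, 2))))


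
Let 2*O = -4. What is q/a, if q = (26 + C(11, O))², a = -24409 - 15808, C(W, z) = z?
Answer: -576/40217 ≈ -0.014322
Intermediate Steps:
O = -2 (O = (½)*(-4) = -2)
a = -40217
q = 576 (q = (26 - 2)² = 24² = 576)
q/a = 576/(-40217) = 576*(-1/40217) = -576/40217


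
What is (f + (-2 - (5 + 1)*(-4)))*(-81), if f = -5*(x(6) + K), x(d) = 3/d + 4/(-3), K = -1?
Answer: -5049/2 ≈ -2524.5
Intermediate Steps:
x(d) = -4/3 + 3/d (x(d) = 3/d + 4*(-1/3) = 3/d - 4/3 = -4/3 + 3/d)
f = 55/6 (f = -5*((-4/3 + 3/6) - 1) = -5*((-4/3 + 3*(1/6)) - 1) = -5*((-4/3 + 1/2) - 1) = -5*(-5/6 - 1) = -5*(-11/6) = 55/6 ≈ 9.1667)
(f + (-2 - (5 + 1)*(-4)))*(-81) = (55/6 + (-2 - (5 + 1)*(-4)))*(-81) = (55/6 + (-2 - 1*6*(-4)))*(-81) = (55/6 + (-2 - 6*(-4)))*(-81) = (55/6 + (-2 + 24))*(-81) = (55/6 + 22)*(-81) = (187/6)*(-81) = -5049/2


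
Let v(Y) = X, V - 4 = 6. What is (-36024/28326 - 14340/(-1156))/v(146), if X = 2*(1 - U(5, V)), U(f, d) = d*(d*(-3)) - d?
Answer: 15189629/848637518 ≈ 0.017899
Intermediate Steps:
V = 10 (V = 4 + 6 = 10)
U(f, d) = -d - 3*d**2 (U(f, d) = d*(-3*d) - d = -3*d**2 - d = -d - 3*d**2)
X = 622 (X = 2*(1 - (-1)*10*(1 + 3*10)) = 2*(1 - (-1)*10*(1 + 30)) = 2*(1 - (-1)*10*31) = 2*(1 - 1*(-310)) = 2*(1 + 310) = 2*311 = 622)
v(Y) = 622
(-36024/28326 - 14340/(-1156))/v(146) = (-36024/28326 - 14340/(-1156))/622 = (-36024*1/28326 - 14340*(-1/1156))*(1/622) = (-6004/4721 + 3585/289)*(1/622) = (15189629/1364369)*(1/622) = 15189629/848637518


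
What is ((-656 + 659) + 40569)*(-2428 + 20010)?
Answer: 713336904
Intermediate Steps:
((-656 + 659) + 40569)*(-2428 + 20010) = (3 + 40569)*17582 = 40572*17582 = 713336904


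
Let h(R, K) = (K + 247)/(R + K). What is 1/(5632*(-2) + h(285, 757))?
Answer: -521/5868042 ≈ -8.8786e-5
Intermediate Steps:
h(R, K) = (247 + K)/(K + R)
1/(5632*(-2) + h(285, 757)) = 1/(5632*(-2) + (247 + 757)/(757 + 285)) = 1/(-11264 + 1004/1042) = 1/(-11264 + (1/1042)*1004) = 1/(-11264 + 502/521) = 1/(-5868042/521) = -521/5868042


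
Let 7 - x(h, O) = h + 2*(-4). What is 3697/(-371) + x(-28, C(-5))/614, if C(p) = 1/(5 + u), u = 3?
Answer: -2254005/227794 ≈ -9.8949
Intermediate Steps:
C(p) = ⅛ (C(p) = 1/(5 + 3) = 1/8 = ⅛)
x(h, O) = 15 - h (x(h, O) = 7 - (h + 2*(-4)) = 7 - (h - 8) = 7 - (-8 + h) = 7 + (8 - h) = 15 - h)
3697/(-371) + x(-28, C(-5))/614 = 3697/(-371) + (15 - 1*(-28))/614 = 3697*(-1/371) + (15 + 28)*(1/614) = -3697/371 + 43*(1/614) = -3697/371 + 43/614 = -2254005/227794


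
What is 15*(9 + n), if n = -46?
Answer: -555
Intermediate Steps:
15*(9 + n) = 15*(9 - 46) = 15*(-37) = -555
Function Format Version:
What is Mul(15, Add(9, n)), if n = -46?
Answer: -555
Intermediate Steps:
Mul(15, Add(9, n)) = Mul(15, Add(9, -46)) = Mul(15, -37) = -555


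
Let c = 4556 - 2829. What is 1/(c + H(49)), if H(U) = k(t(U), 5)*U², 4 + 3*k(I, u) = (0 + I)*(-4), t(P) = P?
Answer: -3/475019 ≈ -6.3155e-6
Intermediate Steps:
k(I, u) = -4/3 - 4*I/3 (k(I, u) = -4/3 + ((0 + I)*(-4))/3 = -4/3 + (I*(-4))/3 = -4/3 + (-4*I)/3 = -4/3 - 4*I/3)
c = 1727
H(U) = U²*(-4/3 - 4*U/3) (H(U) = (-4/3 - 4*U/3)*U² = U²*(-4/3 - 4*U/3))
1/(c + H(49)) = 1/(1727 + (4/3)*49²*(-1 - 1*49)) = 1/(1727 + (4/3)*2401*(-1 - 49)) = 1/(1727 + (4/3)*2401*(-50)) = 1/(1727 - 480200/3) = 1/(-475019/3) = -3/475019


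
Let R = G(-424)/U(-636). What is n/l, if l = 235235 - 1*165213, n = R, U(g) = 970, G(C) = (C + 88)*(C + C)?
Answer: 71232/16980335 ≈ 0.0041950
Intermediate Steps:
G(C) = 2*C*(88 + C) (G(C) = (88 + C)*(2*C) = 2*C*(88 + C))
R = 142464/485 (R = (2*(-424)*(88 - 424))/970 = (2*(-424)*(-336))*(1/970) = 284928*(1/970) = 142464/485 ≈ 293.74)
n = 142464/485 ≈ 293.74
l = 70022 (l = 235235 - 165213 = 70022)
n/l = (142464/485)/70022 = (142464/485)*(1/70022) = 71232/16980335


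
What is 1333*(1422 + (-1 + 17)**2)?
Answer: 2236774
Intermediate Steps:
1333*(1422 + (-1 + 17)**2) = 1333*(1422 + 16**2) = 1333*(1422 + 256) = 1333*1678 = 2236774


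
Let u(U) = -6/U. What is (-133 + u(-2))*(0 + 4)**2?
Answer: -2080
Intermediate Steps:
(-133 + u(-2))*(0 + 4)**2 = (-133 - 6/(-2))*(0 + 4)**2 = (-133 - 6*(-1/2))*4**2 = (-133 + 3)*16 = -130*16 = -2080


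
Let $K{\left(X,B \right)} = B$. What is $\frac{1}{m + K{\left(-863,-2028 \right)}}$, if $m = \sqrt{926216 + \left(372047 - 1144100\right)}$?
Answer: $- \frac{2028}{3958621} - \frac{\sqrt{154163}}{3958621} \approx -0.00061148$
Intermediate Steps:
$m = \sqrt{154163}$ ($m = \sqrt{926216 - 772053} = \sqrt{154163} \approx 392.64$)
$\frac{1}{m + K{\left(-863,-2028 \right)}} = \frac{1}{\sqrt{154163} - 2028} = \frac{1}{-2028 + \sqrt{154163}}$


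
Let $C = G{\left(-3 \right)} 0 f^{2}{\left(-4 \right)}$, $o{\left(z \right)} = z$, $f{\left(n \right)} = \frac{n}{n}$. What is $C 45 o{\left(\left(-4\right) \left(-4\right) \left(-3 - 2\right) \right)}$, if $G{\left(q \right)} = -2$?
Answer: $0$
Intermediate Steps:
$f{\left(n \right)} = 1$
$C = 0$ ($C = \left(-2\right) 0 \cdot 1^{2} = 0 \cdot 1 = 0$)
$C 45 o{\left(\left(-4\right) \left(-4\right) \left(-3 - 2\right) \right)} = 0 \cdot 45 \left(-4\right) \left(-4\right) \left(-3 - 2\right) = 0 \cdot 16 \left(-3 - 2\right) = 0 \cdot 16 \left(-5\right) = 0 \left(-80\right) = 0$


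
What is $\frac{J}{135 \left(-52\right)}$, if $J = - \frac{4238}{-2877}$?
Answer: $- \frac{163}{776790} \approx -0.00020984$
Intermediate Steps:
$J = \frac{4238}{2877}$ ($J = \left(-4238\right) \left(- \frac{1}{2877}\right) = \frac{4238}{2877} \approx 1.4731$)
$\frac{J}{135 \left(-52\right)} = \frac{4238}{2877 \cdot 135 \left(-52\right)} = \frac{4238}{2877 \left(-7020\right)} = \frac{4238}{2877} \left(- \frac{1}{7020}\right) = - \frac{163}{776790}$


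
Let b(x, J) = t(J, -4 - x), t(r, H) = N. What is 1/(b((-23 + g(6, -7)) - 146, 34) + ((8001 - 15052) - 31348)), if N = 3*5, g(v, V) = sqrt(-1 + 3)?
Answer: -1/38384 ≈ -2.6053e-5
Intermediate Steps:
g(v, V) = sqrt(2)
N = 15
t(r, H) = 15
b(x, J) = 15
1/(b((-23 + g(6, -7)) - 146, 34) + ((8001 - 15052) - 31348)) = 1/(15 + ((8001 - 15052) - 31348)) = 1/(15 + (-7051 - 31348)) = 1/(15 - 38399) = 1/(-38384) = -1/38384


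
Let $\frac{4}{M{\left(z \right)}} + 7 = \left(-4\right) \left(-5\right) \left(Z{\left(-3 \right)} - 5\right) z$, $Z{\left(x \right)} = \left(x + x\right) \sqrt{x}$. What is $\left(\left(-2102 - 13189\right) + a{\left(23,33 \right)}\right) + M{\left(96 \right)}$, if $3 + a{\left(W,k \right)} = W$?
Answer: $\frac{- 175921920 \sqrt{3} + 146708501 i}{- 9607 i + 11520 \sqrt{3}} \approx -15271.0 + 0.00016022 i$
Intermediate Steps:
$a{\left(W,k \right)} = -3 + W$
$Z{\left(x \right)} = 2 x^{\frac{3}{2}}$ ($Z{\left(x \right)} = 2 x \sqrt{x} = 2 x^{\frac{3}{2}}$)
$M{\left(z \right)} = \frac{4}{-7 + 20 z \left(-5 - 6 i \sqrt{3}\right)}$ ($M{\left(z \right)} = \frac{4}{-7 + \left(-4\right) \left(-5\right) \left(2 \left(-3\right)^{\frac{3}{2}} - 5\right) z} = \frac{4}{-7 + 20 \left(2 \left(- 3 i \sqrt{3}\right) - 5\right) z} = \frac{4}{-7 + 20 \left(- 6 i \sqrt{3} - 5\right) z} = \frac{4}{-7 + 20 \left(-5 - 6 i \sqrt{3}\right) z} = \frac{4}{-7 + 20 z \left(-5 - 6 i \sqrt{3}\right)}$)
$\left(\left(-2102 - 13189\right) + a{\left(23,33 \right)}\right) + M{\left(96 \right)} = \left(\left(-2102 - 13189\right) + \left(-3 + 23\right)\right) - \frac{4}{7 + 100 \cdot 96 + 120 i 96 \sqrt{3}} = \left(-15291 + 20\right) - \frac{4}{7 + 9600 + 11520 i \sqrt{3}} = -15271 - \frac{4}{9607 + 11520 i \sqrt{3}}$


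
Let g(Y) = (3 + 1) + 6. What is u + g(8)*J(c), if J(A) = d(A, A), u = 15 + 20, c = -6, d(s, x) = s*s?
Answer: 395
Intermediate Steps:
d(s, x) = s²
u = 35
J(A) = A²
g(Y) = 10 (g(Y) = 4 + 6 = 10)
u + g(8)*J(c) = 35 + 10*(-6)² = 35 + 10*36 = 35 + 360 = 395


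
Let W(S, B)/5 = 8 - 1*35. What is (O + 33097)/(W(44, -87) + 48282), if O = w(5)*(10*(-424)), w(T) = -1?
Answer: 37337/48147 ≈ 0.77548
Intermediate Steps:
O = 4240 (O = -10*(-424) = -1*(-4240) = 4240)
W(S, B) = -135 (W(S, B) = 5*(8 - 1*35) = 5*(8 - 35) = 5*(-27) = -135)
(O + 33097)/(W(44, -87) + 48282) = (4240 + 33097)/(-135 + 48282) = 37337/48147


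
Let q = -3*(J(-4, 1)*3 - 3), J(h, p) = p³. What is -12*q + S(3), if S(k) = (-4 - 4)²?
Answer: 64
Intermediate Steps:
S(k) = 64 (S(k) = (-8)² = 64)
q = 0 (q = -3*(1³*3 - 3) = -3*(1*3 - 3) = -3*(3 - 3) = -3*0 = 0)
-12*q + S(3) = -12*0 + 64 = 0 + 64 = 64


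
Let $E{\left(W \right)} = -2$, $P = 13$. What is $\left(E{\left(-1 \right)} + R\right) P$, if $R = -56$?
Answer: $-754$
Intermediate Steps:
$\left(E{\left(-1 \right)} + R\right) P = \left(-2 - 56\right) 13 = \left(-58\right) 13 = -754$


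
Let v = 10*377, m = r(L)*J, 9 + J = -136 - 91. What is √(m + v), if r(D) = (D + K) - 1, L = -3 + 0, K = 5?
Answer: √3534 ≈ 59.447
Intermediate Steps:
L = -3
r(D) = 4 + D (r(D) = (D + 5) - 1 = (5 + D) - 1 = 4 + D)
J = -236 (J = -9 + (-136 - 91) = -9 - 227 = -236)
m = -236 (m = (4 - 3)*(-236) = 1*(-236) = -236)
v = 3770
√(m + v) = √(-236 + 3770) = √3534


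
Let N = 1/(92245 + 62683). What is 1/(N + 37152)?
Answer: 154928/5755885057 ≈ 2.6916e-5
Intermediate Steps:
N = 1/154928 ≈ 6.4546e-6
1/(N + 37152) = 1/(1/154928 + 37152) = 1/(5755885057/154928) = 154928/5755885057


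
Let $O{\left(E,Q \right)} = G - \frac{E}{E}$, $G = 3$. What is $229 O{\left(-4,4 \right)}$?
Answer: $458$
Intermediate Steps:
$O{\left(E,Q \right)} = 2$ ($O{\left(E,Q \right)} = 3 - \frac{E}{E} = 3 - 1 = 2$)
$229 O{\left(-4,4 \right)} = 229 \cdot 2 = 458$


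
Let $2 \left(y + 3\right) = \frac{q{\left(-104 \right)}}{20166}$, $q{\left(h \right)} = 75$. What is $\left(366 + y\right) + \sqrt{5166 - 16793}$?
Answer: $\frac{4880197}{13444} + i \sqrt{11627} \approx 363.0 + 107.83 i$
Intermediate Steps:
$y = - \frac{40307}{13444}$ ($y = -3 + \frac{75 \cdot \frac{1}{20166}}{2} = -3 + \frac{1}{2} \cdot \frac{25}{6722} = -3 + \frac{25}{13444} = - \frac{40307}{13444} \approx -2.9981$)
$\left(366 + y\right) + \sqrt{5166 - 16793} = \left(366 - \frac{40307}{13444}\right) + \sqrt{5166 - 16793} = \frac{4880197}{13444} + \sqrt{-11627} = \frac{4880197}{13444} + i \sqrt{11627}$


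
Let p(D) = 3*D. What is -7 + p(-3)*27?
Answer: -250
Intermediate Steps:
-7 + p(-3)*27 = -7 + (3*(-3))*27 = -7 - 9*27 = -7 - 243 = -250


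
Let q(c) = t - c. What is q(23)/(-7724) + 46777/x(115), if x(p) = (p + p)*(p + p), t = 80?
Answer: 44786281/51074950 ≈ 0.87687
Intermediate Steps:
q(c) = 80 - c
x(p) = 4*p**2 (x(p) = (2*p)*(2*p) = 4*p**2)
q(23)/(-7724) + 46777/x(115) = (80 - 1*23)/(-7724) + 46777/((4*115**2)) = (80 - 23)*(-1/7724) + 46777/((4*13225)) = 57*(-1/7724) + 46777/52900 = -57/7724 + 46777*(1/52900) = -57/7724 + 46777/52900 = 44786281/51074950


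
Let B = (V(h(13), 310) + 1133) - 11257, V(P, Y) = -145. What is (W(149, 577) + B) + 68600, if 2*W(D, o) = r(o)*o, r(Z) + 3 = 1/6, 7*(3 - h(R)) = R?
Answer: 690163/12 ≈ 57514.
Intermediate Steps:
h(R) = 3 - R/7
r(Z) = -17/6 (r(Z) = -3 + 1/6 = -3 + ⅙ = -17/6)
B = -10269 (B = (-145 + 1133) - 11257 = 988 - 11257 = -10269)
W(D, o) = -17*o/12 (W(D, o) = (-17*o/6)/2 = -17*o/12)
(W(149, 577) + B) + 68600 = (-17/12*577 - 10269) + 68600 = (-9809/12 - 10269) + 68600 = -133037/12 + 68600 = 690163/12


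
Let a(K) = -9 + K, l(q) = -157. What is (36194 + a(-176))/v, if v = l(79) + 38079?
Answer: 36009/37922 ≈ 0.94955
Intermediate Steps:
v = 37922 (v = -157 + 38079 = 37922)
(36194 + a(-176))/v = (36194 + (-9 - 176))/37922 = (36194 - 185)*(1/37922) = 36009*(1/37922) = 36009/37922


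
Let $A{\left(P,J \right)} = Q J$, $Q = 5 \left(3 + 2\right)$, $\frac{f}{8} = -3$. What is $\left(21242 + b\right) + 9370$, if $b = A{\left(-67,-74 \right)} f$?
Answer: $75012$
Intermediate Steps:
$f = -24$ ($f = 8 \left(-3\right) = -24$)
$Q = 25$ ($Q = 5 \cdot 5 = 25$)
$A{\left(P,J \right)} = 25 J$
$b = 44400$ ($b = 25 \left(-74\right) \left(-24\right) = \left(-1850\right) \left(-24\right) = 44400$)
$\left(21242 + b\right) + 9370 = \left(21242 + 44400\right) + 9370 = 65642 + 9370 = 75012$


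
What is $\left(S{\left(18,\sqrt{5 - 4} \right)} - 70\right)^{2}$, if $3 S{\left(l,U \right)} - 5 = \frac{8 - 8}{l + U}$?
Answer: $\frac{42025}{9} \approx 4669.4$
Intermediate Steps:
$S{\left(l,U \right)} = \frac{5}{3}$ ($S{\left(l,U \right)} = \frac{5}{3} + \frac{\left(8 - 8\right) \frac{1}{l + U}}{3} = \frac{5}{3} + \frac{0 \frac{1}{U + l}}{3} = \frac{5}{3} + \frac{1}{3} \cdot 0 = \frac{5}{3} + 0 = \frac{5}{3}$)
$\left(S{\left(18,\sqrt{5 - 4} \right)} - 70\right)^{2} = \left(\frac{5}{3} - 70\right)^{2} = \left(- \frac{205}{3}\right)^{2} = \frac{42025}{9}$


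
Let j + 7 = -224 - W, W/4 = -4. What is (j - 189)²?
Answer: 163216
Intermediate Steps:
W = -16 (W = 4*(-4) = -16)
j = -215 (j = -7 + (-224 - 1*(-16)) = -7 + (-224 + 16) = -7 - 208 = -215)
(j - 189)² = (-215 - 189)² = (-404)² = 163216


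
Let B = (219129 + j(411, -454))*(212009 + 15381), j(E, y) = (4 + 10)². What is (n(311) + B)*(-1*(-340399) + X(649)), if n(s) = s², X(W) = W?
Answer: 17008885164217608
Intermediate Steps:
j(E, y) = 196 (j(E, y) = 14² = 196)
B = 49872311750 (B = (219129 + 196)*(212009 + 15381) = 219325*227390 = 49872311750)
(n(311) + B)*(-1*(-340399) + X(649)) = (311² + 49872311750)*(-1*(-340399) + 649) = (96721 + 49872311750)*(340399 + 649) = 49872408471*341048 = 17008885164217608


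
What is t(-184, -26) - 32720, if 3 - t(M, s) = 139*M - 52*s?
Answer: -8493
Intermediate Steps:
t(M, s) = 3 - 139*M + 52*s (t(M, s) = 3 - (139*M - 52*s) = 3 - (-52*s + 139*M) = 3 + (-139*M + 52*s) = 3 - 139*M + 52*s)
t(-184, -26) - 32720 = (3 - 139*(-184) + 52*(-26)) - 32720 = (3 + 25576 - 1352) - 32720 = 24227 - 32720 = -8493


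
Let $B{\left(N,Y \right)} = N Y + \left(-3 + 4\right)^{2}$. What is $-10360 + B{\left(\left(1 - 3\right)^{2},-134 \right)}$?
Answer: $-10895$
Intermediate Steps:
$B{\left(N,Y \right)} = 1 + N Y$ ($B{\left(N,Y \right)} = N Y + 1^{2} = N Y + 1 = 1 + N Y$)
$-10360 + B{\left(\left(1 - 3\right)^{2},-134 \right)} = -10360 + \left(1 + \left(1 - 3\right)^{2} \left(-134\right)\right) = -10360 + \left(1 + \left(-2\right)^{2} \left(-134\right)\right) = -10360 + \left(1 + 4 \left(-134\right)\right) = -10360 + \left(1 - 536\right) = -10360 - 535 = -10895$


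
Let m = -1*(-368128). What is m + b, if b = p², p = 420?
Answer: 544528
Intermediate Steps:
m = 368128
b = 176400 (b = 420² = 176400)
m + b = 368128 + 176400 = 544528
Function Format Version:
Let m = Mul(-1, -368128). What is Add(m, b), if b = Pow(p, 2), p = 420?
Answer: 544528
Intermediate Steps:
m = 368128
b = 176400 (b = Pow(420, 2) = 176400)
Add(m, b) = Add(368128, 176400) = 544528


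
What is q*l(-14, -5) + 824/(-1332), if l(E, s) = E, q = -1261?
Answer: 5878576/333 ≈ 17653.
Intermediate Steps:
q*l(-14, -5) + 824/(-1332) = -1261*(-14) + 824/(-1332) = 17654 + 824*(-1/1332) = 17654 - 206/333 = 5878576/333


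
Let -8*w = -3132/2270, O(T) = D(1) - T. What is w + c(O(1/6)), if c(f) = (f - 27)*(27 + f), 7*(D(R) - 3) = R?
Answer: -720740191/1001070 ≈ -719.97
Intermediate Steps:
D(R) = 3 + R/7
O(T) = 22/7 - T (O(T) = (3 + (1/7)*1) - T = (3 + 1/7) - T = 22/7 - T)
c(f) = (-27 + f)*(27 + f)
w = 783/4540 (w = -(-783)/(2*2270) = -1/8*(-1566/1135) = 783/4540 ≈ 0.17247)
w + c(O(1/6)) = 783/4540 + (-729 + (22/7 - 1/6)**2) = 783/4540 + (-729 + (125/42)**2) = 783/4540 + (-729 + 15625/1764) = 783/4540 - 1270331/1764 = -720740191/1001070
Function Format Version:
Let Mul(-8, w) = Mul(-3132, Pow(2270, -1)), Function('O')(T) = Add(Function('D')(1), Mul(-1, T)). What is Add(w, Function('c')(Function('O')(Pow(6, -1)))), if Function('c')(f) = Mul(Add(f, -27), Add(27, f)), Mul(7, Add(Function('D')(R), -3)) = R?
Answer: Rational(-720740191, 1001070) ≈ -719.97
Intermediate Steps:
Function('D')(R) = Add(3, Mul(Rational(1, 7), R))
Function('O')(T) = Add(Rational(22, 7), Mul(-1, T)) (Function('O')(T) = Add(Add(3, Mul(Rational(1, 7), 1)), Mul(-1, T)) = Add(Add(3, Rational(1, 7)), Mul(-1, T)) = Add(Rational(22, 7), Mul(-1, T)))
Function('c')(f) = Mul(Add(-27, f), Add(27, f))
w = Rational(783, 4540) (w = Mul(Rational(-1, 8), Mul(-3132, Pow(2270, -1))) = Mul(Rational(-1, 8), Mul(-3132, Rational(1, 2270))) = Mul(Rational(-1, 8), Rational(-1566, 1135)) = Rational(783, 4540) ≈ 0.17247)
Add(w, Function('c')(Function('O')(Pow(6, -1)))) = Add(Rational(783, 4540), Add(-729, Pow(Add(Rational(22, 7), Mul(-1, Pow(6, -1))), 2))) = Add(Rational(783, 4540), Add(-729, Pow(Add(Rational(22, 7), Mul(-1, Rational(1, 6))), 2))) = Add(Rational(783, 4540), Add(-729, Pow(Add(Rational(22, 7), Rational(-1, 6)), 2))) = Add(Rational(783, 4540), Add(-729, Pow(Rational(125, 42), 2))) = Add(Rational(783, 4540), Add(-729, Rational(15625, 1764))) = Add(Rational(783, 4540), Rational(-1270331, 1764)) = Rational(-720740191, 1001070)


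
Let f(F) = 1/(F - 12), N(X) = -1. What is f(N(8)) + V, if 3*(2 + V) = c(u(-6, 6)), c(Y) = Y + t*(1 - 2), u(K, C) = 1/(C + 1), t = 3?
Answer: -827/273 ≈ -3.0293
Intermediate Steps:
u(K, C) = 1/(1 + C)
f(F) = 1/(-12 + F)
c(Y) = -3 + Y (c(Y) = Y + 3*(1 - 2) = Y + 3*(-1) = Y - 3 = -3 + Y)
V = -62/21 (V = -2 + (-3 + 1/(1 + 6))/3 = -2 + (-3 + 1/7)/3 = -2 + (-3 + ⅐)/3 = -2 + (⅓)*(-20/7) = -2 - 20/21 = -62/21 ≈ -2.9524)
f(N(8)) + V = 1/(-12 - 1) - 62/21 = 1/(-13) - 62/21 = -1/13 - 62/21 = -827/273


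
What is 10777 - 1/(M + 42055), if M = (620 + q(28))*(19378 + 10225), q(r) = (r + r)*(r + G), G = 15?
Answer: 966480702602/89679939 ≈ 10777.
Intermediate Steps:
q(r) = 2*r*(15 + r) (q(r) = (r + r)*(r + 15) = (2*r)*(15 + r) = 2*r*(15 + r))
M = 89637884 (M = (620 + 2*28*(15 + 28))*(19378 + 10225) = (620 + 2*28*43)*29603 = (620 + 2408)*29603 = 3028*29603 = 89637884)
10777 - 1/(M + 42055) = 10777 - 1/(89637884 + 42055) = 10777 - 1/89679939 = 966480702602/89679939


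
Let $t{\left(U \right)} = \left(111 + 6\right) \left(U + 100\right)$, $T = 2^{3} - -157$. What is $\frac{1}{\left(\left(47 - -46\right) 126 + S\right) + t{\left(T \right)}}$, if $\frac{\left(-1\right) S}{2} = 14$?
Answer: $\frac{1}{42695} \approx 2.3422 \cdot 10^{-5}$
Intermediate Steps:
$S = -28$ ($S = \left(-2\right) 14 = -28$)
$T = 165$ ($T = 8 + 157 = 165$)
$t{\left(U \right)} = 11700 + 117 U$ ($t{\left(U \right)} = 117 \left(100 + U\right) = 11700 + 117 U$)
$\frac{1}{\left(\left(47 - -46\right) 126 + S\right) + t{\left(T \right)}} = \frac{1}{\left(\left(47 - -46\right) 126 - 28\right) + \left(11700 + 117 \cdot 165\right)} = \frac{1}{\left(\left(47 + 46\right) 126 - 28\right) + \left(11700 + 19305\right)} = \frac{1}{\left(93 \cdot 126 - 28\right) + 31005} = \frac{1}{\left(11718 - 28\right) + 31005} = \frac{1}{11690 + 31005} = \frac{1}{42695}$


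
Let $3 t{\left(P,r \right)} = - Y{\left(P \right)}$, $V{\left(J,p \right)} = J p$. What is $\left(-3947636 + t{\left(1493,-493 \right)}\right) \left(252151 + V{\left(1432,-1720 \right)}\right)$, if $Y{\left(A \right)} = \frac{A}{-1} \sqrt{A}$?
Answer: $8727785008404 - 1100285759 \sqrt{1493} \approx 8.6853 \cdot 10^{12}$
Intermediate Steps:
$Y{\left(A \right)} = - A^{\frac{3}{2}}$ ($Y{\left(A \right)} = A \left(-1\right) \sqrt{A} = - A \sqrt{A} = - A^{\frac{3}{2}}$)
$t{\left(P,r \right)} = \frac{P^{\frac{3}{2}}}{3}$ ($t{\left(P,r \right)} = \frac{\left(-1\right) \left(- P^{\frac{3}{2}}\right)}{3} = \frac{P^{\frac{3}{2}}}{3}$)
$\left(-3947636 + t{\left(1493,-493 \right)}\right) \left(252151 + V{\left(1432,-1720 \right)}\right) = \left(-3947636 + \frac{1493^{\frac{3}{2}}}{3}\right) \left(252151 + 1432 \left(-1720\right)\right) = \left(-3947636 + \frac{1493 \sqrt{1493}}{3}\right) \left(252151 - 2463040\right) = \left(-3947636 + \frac{1493 \sqrt{1493}}{3}\right) \left(-2210889\right) = 8727785008404 - 1100285759 \sqrt{1493}$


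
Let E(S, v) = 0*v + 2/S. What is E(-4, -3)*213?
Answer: -213/2 ≈ -106.50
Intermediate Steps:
E(S, v) = 2/S (E(S, v) = 0 + 2/S = 2/S)
E(-4, -3)*213 = (2/(-4))*213 = (2*(-¼))*213 = -½*213 = -213/2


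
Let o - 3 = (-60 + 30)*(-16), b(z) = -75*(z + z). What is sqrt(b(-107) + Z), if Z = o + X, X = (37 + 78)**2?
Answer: sqrt(29758) ≈ 172.51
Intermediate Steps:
X = 13225 (X = 115**2 = 13225)
b(z) = -150*z
o = 483 (o = 3 + (-60 + 30)*(-16) = 3 - 30*(-16) = 3 + 480 = 483)
Z = 13708 (Z = 483 + 13225 = 13708)
sqrt(b(-107) + Z) = sqrt(-150*(-107) + 13708) = sqrt(16050 + 13708) = sqrt(29758)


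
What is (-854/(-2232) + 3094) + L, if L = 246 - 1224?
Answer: 2361883/1116 ≈ 2116.4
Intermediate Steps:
L = -978
(-854/(-2232) + 3094) + L = (-854/(-2232) + 3094) - 978 = (-854*(-1/2232) + 3094) - 978 = (427/1116 + 3094) - 978 = 3453331/1116 - 978 = 2361883/1116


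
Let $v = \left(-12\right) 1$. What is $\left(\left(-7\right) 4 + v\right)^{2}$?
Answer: $1600$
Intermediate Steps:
$v = -12$
$\left(\left(-7\right) 4 + v\right)^{2} = \left(\left(-7\right) 4 - 12\right)^{2} = \left(-28 - 12\right)^{2} = \left(-40\right)^{2} = 1600$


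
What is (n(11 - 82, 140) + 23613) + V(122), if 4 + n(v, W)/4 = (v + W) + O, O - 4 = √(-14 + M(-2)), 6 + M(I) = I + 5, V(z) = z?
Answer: 24011 + 4*I*√17 ≈ 24011.0 + 16.492*I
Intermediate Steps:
M(I) = -1 + I (M(I) = -6 + (I + 5) = -6 + (5 + I) = -1 + I)
O = 4 + I*√17 (O = 4 + √(-14 + (-1 - 2)) = 4 + √(-14 - 3) = 4 + √(-17) = 4 + I*√17 ≈ 4.0 + 4.1231*I)
n(v, W) = 4*W + 4*v + 4*I*√17 (n(v, W) = -16 + 4*((v + W) + (4 + I*√17)) = -16 + 4*((W + v) + (4 + I*√17)) = -16 + 4*(4 + W + v + I*√17) = -16 + (16 + 4*W + 4*v + 4*I*√17) = 4*W + 4*v + 4*I*√17)
(n(11 - 82, 140) + 23613) + V(122) = ((4*140 + 4*(11 - 82) + 4*I*√17) + 23613) + 122 = ((560 + 4*(-71) + 4*I*√17) + 23613) + 122 = ((560 - 284 + 4*I*√17) + 23613) + 122 = ((276 + 4*I*√17) + 23613) + 122 = (23889 + 4*I*√17) + 122 = 24011 + 4*I*√17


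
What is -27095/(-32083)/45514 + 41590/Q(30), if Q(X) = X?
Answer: 6073078609543/4380676986 ≈ 1386.3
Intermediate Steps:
-27095/(-32083)/45514 + 41590/Q(30) = -27095/(-32083)/45514 + 41590/30 = -27095*(-1/32083)*(1/45514) + 41590*(1/30) = (27095/32083)*(1/45514) + 4159/3 = 27095/1460225662 + 4159/3 = 6073078609543/4380676986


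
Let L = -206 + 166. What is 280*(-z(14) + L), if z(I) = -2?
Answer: -10640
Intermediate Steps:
L = -40
280*(-z(14) + L) = 280*(-1*(-2) - 40) = 280*(2 - 40) = 280*(-38) = -10640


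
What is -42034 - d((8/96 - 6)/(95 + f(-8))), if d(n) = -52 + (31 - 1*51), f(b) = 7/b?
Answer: -41962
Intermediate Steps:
d(n) = -72 (d(n) = -52 + (31 - 51) = -52 - 20 = -72)
-42034 - d((8/96 - 6)/(95 + f(-8))) = -42034 - 1*(-72) = -42034 + 72 = -41962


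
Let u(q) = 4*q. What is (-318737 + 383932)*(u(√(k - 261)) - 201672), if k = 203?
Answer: -13148006040 + 260780*I*√58 ≈ -1.3148e+10 + 1.986e+6*I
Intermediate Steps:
(-318737 + 383932)*(u(√(k - 261)) - 201672) = (-318737 + 383932)*(4*√(203 - 261) - 201672) = 65195*(4*√(-58) - 201672) = 65195*(4*(I*√58) - 201672) = 65195*(4*I*√58 - 201672) = 65195*(-201672 + 4*I*√58) = -13148006040 + 260780*I*√58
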